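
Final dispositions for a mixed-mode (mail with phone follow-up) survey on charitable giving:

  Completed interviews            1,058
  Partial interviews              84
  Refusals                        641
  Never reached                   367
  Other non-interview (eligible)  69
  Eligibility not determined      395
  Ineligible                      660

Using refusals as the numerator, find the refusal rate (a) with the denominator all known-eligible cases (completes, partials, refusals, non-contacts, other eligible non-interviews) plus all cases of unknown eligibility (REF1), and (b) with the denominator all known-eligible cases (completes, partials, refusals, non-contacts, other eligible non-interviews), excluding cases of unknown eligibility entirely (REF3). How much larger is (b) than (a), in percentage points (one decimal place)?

Top: 641
Denom: 1058 + 84 + 641 + 367 + 69 + 395 = 2614
REF1 = 641 / 2614 = 0.2452
Denom: 1058 + 84 + 641 + 367 + 69 = 2219
REF3 = 641 / 2219 = 0.2889
Difference = 28.89 − 24.52 = 4.37 percentage points

4.4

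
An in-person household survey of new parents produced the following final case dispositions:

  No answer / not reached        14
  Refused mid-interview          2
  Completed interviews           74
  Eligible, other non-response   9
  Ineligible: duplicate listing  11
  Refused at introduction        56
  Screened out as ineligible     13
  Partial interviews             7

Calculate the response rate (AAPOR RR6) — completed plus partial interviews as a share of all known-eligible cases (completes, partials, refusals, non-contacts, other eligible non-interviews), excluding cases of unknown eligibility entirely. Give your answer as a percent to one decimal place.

50.0%

Refusal or break-off = 56 + 2 = 58
Screened out, ineligible = 13 + 11 = 24
Top → 74 + 7 = 81
Denom → 74 + 7 + 58 + 14 + 9 = 162
RR6 = 81 / 162 = 0.5000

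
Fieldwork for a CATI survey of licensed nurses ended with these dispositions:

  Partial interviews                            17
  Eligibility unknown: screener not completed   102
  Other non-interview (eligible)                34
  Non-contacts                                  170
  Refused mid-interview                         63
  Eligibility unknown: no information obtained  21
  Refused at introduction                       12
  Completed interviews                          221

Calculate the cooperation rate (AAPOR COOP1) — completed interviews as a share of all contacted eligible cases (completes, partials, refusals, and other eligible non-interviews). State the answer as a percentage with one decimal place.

Refusal or break-off = 12 + 63 = 75
Undetermined eligibility = 102 + 21 = 123
Numerator: 221
Denom: 221 + 17 + 75 + 34 = 347
COOP1 = 221 / 347 = 0.6369

63.7%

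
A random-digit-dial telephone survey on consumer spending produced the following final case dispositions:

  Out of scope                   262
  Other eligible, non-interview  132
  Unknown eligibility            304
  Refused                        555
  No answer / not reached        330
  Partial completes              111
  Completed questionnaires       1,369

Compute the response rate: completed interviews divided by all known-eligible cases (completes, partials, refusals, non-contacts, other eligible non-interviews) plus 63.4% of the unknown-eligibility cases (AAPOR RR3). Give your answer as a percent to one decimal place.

50.9%

Numerator: 1369
Eligible (known): 1369 + 111 + 555 + 330 + 132 = 2497
Eligible share of unknowns: 0.6340 × 304 = 192.74
Base: 2497 + 192.74 = 2689.74
RR3 = 1369 / 2689.74 = 0.5090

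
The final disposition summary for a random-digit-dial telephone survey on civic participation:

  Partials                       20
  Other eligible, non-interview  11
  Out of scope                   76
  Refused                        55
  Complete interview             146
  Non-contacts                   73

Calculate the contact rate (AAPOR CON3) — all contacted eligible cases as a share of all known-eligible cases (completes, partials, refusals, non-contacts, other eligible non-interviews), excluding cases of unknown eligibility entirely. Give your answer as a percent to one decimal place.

76.1%

Num = 146 + 20 + 55 + 11 = 232
Denom = 146 + 20 + 55 + 73 + 11 = 305
CON3 = 232 / 305 = 0.7607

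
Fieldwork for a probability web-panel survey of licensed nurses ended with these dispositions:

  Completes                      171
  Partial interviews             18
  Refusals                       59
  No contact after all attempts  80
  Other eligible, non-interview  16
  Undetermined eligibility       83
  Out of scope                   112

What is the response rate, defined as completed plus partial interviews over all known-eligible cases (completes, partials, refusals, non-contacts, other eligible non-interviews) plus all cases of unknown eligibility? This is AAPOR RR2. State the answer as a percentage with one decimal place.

44.3%

Num: 171 + 18 = 189
Denominator: 171 + 18 + 59 + 80 + 16 + 83 = 427
RR2 = 189 / 427 = 0.4426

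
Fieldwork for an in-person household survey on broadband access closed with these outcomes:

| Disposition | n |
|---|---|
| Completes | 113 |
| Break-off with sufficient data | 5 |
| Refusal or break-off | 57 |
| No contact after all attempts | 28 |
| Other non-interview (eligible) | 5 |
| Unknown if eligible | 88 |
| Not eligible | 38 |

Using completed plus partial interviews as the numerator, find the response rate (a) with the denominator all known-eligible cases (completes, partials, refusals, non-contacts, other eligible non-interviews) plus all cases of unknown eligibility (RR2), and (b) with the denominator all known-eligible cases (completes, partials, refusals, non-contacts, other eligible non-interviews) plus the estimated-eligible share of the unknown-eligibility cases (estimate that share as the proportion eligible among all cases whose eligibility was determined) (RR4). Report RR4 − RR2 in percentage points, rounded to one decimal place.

1.9

Numerator → 113 + 5 = 118
Denom → 113 + 5 + 57 + 28 + 5 + 88 = 296
RR2 = 118 / 296 = 0.3986
Eligible (known) → 113 + 5 + 57 + 28 + 5 = 208
e = 208 / (208 + 38) = 208 / 246 = 0.8455
Estimated eligible among unknowns → 0.8455 × 88 = 74.40
Denom → 208 + 74.40 = 282.40
RR4 = 118 / 282.40 = 0.4178
Difference = 41.78 − 39.86 = 1.92 percentage points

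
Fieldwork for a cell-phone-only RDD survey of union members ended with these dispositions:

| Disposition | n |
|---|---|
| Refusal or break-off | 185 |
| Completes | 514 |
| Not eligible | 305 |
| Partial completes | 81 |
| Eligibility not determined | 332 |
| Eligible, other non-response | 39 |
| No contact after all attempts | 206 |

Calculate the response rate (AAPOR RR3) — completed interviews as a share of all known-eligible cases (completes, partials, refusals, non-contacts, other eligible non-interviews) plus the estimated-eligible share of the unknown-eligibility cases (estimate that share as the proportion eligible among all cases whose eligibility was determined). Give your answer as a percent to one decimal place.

40.1%

Numerator = 514
Determined eligible = 514 + 81 + 185 + 206 + 39 = 1025
e = 1025 / (1025 + 305) = 1025 / 1330 = 0.7707
Eligible share of unknowns = 0.7707 × 332 = 255.87
Base = 1025 + 255.87 = 1280.87
RR3 = 514 / 1280.87 = 0.4013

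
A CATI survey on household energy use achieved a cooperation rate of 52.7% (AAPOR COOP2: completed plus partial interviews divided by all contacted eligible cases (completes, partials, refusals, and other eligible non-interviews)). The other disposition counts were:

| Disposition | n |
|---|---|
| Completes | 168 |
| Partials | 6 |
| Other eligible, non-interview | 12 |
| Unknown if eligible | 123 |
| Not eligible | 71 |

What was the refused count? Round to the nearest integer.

144

Num → 168 + 6 = 174
COOP2 = 174 / D = 0.527
D = 174 / 0.527 = 330.2
Other denominator terms total 186
refused = 330.2 − 186 ≈ 144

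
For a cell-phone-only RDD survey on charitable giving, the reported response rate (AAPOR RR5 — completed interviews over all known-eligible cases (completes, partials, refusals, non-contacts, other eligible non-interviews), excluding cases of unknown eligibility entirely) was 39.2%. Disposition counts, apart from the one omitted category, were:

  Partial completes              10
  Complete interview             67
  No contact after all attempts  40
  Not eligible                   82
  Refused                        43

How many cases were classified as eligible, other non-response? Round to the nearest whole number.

RR5 = 67 / D = 0.392
D = 67 / 0.392 = 170.9
Other denominator terms total 160
eligible, other non-response = 170.9 − 160 ≈ 11

11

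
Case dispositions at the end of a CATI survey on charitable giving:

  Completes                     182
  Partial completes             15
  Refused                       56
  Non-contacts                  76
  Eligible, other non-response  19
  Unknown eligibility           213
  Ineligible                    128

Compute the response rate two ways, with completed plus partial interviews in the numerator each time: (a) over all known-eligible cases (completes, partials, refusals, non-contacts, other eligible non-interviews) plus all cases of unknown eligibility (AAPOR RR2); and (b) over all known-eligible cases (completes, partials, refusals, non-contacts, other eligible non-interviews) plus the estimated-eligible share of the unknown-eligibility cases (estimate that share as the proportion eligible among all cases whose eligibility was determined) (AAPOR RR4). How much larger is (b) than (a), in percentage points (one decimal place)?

Numerator: 182 + 15 = 197
Base: 182 + 15 + 56 + 76 + 19 + 213 = 561
RR2 = 197 / 561 = 0.3512
Eligible (known): 182 + 15 + 56 + 76 + 19 = 348
e = 348 / (348 + 128) = 348 / 476 = 0.7311
Estimated eligible among unknowns: 0.7311 × 213 = 155.72
Base: 348 + 155.72 = 503.72
RR4 = 197 / 503.72 = 0.3911
Difference = 39.11 − 35.12 = 3.99 percentage points

4.0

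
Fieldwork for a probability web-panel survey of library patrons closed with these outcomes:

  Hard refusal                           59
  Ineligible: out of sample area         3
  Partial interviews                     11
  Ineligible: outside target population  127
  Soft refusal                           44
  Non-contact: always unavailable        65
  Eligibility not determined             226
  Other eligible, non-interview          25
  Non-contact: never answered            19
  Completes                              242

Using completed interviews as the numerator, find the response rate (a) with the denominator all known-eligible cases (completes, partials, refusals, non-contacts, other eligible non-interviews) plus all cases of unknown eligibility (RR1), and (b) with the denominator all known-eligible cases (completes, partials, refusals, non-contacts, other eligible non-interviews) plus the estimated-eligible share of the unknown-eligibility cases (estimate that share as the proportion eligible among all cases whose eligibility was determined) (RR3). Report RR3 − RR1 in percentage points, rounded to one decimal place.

Declined to participate = 59 + 44 = 103
Never reached = 19 + 65 = 84
Not eligible = 127 + 3 = 130
Numerator: 242
Base: 242 + 11 + 103 + 84 + 25 + 226 = 691
RR1 = 242 / 691 = 0.3502
Known eligible: 242 + 11 + 103 + 84 + 25 = 465
e = 465 / (465 + 130) = 465 / 595 = 0.7815
Eligible share of unknowns: 0.7815 × 226 = 176.62
Base: 465 + 176.62 = 641.62
RR3 = 242 / 641.62 = 0.3772
Difference = 37.72 − 35.02 = 2.70 percentage points

2.7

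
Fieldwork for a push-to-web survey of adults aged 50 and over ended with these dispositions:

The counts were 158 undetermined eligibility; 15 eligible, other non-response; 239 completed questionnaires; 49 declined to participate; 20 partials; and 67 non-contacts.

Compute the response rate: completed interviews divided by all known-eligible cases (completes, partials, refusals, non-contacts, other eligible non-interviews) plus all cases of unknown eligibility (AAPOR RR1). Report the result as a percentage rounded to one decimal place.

43.6%

Num: 239
Denom: 239 + 20 + 49 + 67 + 15 + 158 = 548
RR1 = 239 / 548 = 0.4361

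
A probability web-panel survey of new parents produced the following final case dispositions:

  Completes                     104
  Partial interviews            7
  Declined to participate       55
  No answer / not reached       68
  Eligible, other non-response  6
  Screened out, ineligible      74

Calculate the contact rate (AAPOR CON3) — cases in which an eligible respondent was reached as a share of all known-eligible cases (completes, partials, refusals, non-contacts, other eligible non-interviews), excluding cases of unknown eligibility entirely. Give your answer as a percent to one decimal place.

Num: 104 + 7 + 55 + 6 = 172
Base: 104 + 7 + 55 + 68 + 6 = 240
CON3 = 172 / 240 = 0.7167

71.7%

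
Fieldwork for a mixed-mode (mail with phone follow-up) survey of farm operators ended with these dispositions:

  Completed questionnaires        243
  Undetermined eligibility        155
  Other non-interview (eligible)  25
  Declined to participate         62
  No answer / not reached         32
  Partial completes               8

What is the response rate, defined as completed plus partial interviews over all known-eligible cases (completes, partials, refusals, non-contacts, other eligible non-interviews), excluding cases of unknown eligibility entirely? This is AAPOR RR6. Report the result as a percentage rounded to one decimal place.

67.8%

Numerator → 243 + 8 = 251
Denominator → 243 + 8 + 62 + 32 + 25 = 370
RR6 = 251 / 370 = 0.6784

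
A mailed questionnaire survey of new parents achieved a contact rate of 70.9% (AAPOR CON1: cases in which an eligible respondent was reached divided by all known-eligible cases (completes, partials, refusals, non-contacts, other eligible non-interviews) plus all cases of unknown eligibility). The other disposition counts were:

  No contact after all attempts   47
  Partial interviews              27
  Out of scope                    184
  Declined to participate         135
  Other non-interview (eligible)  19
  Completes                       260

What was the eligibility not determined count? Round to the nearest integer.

Num → 260 + 27 + 135 + 19 = 441
CON1 = 441 / D = 0.709
D = 441 / 0.709 = 622.0
Other denominator terms total 488
eligibility not determined = 622.0 − 488 ≈ 134

134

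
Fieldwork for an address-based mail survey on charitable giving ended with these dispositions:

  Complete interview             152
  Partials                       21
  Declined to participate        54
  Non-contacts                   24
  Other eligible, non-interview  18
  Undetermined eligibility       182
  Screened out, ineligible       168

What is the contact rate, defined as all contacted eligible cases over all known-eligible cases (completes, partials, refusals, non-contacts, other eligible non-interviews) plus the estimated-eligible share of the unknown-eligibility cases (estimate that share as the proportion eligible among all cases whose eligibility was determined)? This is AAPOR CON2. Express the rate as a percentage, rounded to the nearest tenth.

64.3%

Top → 152 + 21 + 54 + 18 = 245
Eligible (known) → 152 + 21 + 54 + 24 + 18 = 269
e = 269 / (269 + 168) = 269 / 437 = 0.6156
Eligible share of unknowns → 0.6156 × 182 = 112.04
Denominator → 269 + 112.04 = 381.04
CON2 = 245 / 381.04 = 0.6430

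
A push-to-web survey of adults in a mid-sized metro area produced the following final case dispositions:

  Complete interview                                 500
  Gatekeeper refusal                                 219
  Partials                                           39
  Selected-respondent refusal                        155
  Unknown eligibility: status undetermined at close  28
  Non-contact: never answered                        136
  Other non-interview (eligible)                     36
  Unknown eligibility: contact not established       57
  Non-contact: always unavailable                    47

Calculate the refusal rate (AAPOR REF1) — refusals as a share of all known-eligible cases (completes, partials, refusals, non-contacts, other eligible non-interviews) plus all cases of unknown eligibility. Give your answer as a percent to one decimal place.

Refusals = 219 + 155 = 374
No contact after all attempts = 136 + 47 = 183
Unknown eligibility = 57 + 28 = 85
Top: 374
Denominator: 500 + 39 + 374 + 183 + 36 + 85 = 1217
REF1 = 374 / 1217 = 0.3073

30.7%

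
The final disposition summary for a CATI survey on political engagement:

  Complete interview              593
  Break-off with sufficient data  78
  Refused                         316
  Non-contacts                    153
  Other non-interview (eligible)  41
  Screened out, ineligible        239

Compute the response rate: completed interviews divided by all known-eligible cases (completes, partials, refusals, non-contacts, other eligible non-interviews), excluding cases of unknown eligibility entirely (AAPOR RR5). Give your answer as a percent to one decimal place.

Top → 593
Denominator → 593 + 78 + 316 + 153 + 41 = 1181
RR5 = 593 / 1181 = 0.5021

50.2%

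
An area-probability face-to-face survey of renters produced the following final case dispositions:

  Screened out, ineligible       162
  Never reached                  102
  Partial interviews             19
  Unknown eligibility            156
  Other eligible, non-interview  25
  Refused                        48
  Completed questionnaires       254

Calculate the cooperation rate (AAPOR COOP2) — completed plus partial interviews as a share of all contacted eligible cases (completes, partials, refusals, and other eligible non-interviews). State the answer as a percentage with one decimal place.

Num = 254 + 19 = 273
Denominator = 254 + 19 + 48 + 25 = 346
COOP2 = 273 / 346 = 0.7890

78.9%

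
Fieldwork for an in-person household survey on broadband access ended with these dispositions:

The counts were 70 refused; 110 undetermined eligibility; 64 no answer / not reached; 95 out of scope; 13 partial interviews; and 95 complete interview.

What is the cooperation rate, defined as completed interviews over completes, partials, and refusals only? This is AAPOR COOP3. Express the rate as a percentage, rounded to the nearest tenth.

53.4%

Numerator → 95
Base → 95 + 13 + 70 = 178
COOP3 = 95 / 178 = 0.5337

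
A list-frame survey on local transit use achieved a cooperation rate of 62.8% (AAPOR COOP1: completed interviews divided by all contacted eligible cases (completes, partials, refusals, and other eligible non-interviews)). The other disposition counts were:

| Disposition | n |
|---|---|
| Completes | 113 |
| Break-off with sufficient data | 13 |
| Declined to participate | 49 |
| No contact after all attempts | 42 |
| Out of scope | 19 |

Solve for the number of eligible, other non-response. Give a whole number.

5

COOP1 = 113 / D = 0.628
D = 113 / 0.628 = 179.9
Rest of base = 175
eligible, other non-response = 179.9 − 175 ≈ 5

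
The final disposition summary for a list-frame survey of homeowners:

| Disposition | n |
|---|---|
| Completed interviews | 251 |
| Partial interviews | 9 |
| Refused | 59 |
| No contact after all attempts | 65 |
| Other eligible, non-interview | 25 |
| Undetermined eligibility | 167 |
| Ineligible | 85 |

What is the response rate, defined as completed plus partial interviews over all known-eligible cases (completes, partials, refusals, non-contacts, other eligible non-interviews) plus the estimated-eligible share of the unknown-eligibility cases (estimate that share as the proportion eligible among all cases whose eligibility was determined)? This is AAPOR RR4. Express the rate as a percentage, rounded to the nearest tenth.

47.5%

Numerator = 251 + 9 = 260
Determined eligible = 251 + 9 + 59 + 65 + 25 = 409
e = 409 / (409 + 85) = 409 / 494 = 0.8279
e × U = 0.8279 × 167 = 138.26
Denom = 409 + 138.26 = 547.26
RR4 = 260 / 547.26 = 0.4751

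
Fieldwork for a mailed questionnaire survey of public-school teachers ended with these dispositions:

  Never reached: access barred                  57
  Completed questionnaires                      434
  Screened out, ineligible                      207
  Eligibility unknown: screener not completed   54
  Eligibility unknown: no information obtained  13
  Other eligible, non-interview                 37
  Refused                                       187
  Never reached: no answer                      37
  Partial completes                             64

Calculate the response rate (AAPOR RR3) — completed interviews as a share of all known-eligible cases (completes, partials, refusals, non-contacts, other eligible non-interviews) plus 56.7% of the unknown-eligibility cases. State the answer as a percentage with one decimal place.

50.8%

No answer / not reached = 37 + 57 = 94
Undetermined eligibility = 54 + 13 = 67
Top → 434
Known eligible → 434 + 64 + 187 + 94 + 37 = 816
Eligible share of unknowns → 0.5670 × 67 = 37.99
Base → 816 + 37.99 = 853.99
RR3 = 434 / 853.99 = 0.5082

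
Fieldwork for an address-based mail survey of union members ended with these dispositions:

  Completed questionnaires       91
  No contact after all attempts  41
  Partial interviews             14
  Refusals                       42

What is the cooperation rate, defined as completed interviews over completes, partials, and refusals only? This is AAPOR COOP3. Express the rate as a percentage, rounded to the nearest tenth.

Numerator → 91
Denom → 91 + 14 + 42 = 147
COOP3 = 91 / 147 = 0.6190

61.9%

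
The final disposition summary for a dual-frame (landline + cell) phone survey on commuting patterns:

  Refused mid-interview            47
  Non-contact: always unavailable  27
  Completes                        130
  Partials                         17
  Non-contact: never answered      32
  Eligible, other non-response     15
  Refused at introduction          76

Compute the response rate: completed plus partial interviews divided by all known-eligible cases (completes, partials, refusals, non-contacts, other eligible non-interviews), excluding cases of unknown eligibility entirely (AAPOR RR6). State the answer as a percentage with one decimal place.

Refusal or break-off = 76 + 47 = 123
No answer / not reached = 32 + 27 = 59
Num → 130 + 17 = 147
Denominator → 130 + 17 + 123 + 59 + 15 = 344
RR6 = 147 / 344 = 0.4273

42.7%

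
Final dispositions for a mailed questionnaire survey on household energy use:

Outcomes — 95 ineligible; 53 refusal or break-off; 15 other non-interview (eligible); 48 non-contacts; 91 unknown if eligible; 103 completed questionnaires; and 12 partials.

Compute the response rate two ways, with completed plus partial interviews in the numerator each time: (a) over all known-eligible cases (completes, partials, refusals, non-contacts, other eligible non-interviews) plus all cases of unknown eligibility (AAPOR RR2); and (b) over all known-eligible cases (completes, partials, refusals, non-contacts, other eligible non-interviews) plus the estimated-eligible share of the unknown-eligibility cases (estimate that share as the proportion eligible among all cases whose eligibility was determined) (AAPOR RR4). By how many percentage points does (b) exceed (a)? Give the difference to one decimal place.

3.2

Top → 103 + 12 = 115
Base → 103 + 12 + 53 + 48 + 15 + 91 = 322
RR2 = 115 / 322 = 0.3571
Known eligible → 103 + 12 + 53 + 48 + 15 = 231
e = 231 / (231 + 95) = 231 / 326 = 0.7086
Eligible share of unknowns → 0.7086 × 91 = 64.48
Base → 231 + 64.48 = 295.48
RR4 = 115 / 295.48 = 0.3892
Difference = 38.92 − 35.71 = 3.21 percentage points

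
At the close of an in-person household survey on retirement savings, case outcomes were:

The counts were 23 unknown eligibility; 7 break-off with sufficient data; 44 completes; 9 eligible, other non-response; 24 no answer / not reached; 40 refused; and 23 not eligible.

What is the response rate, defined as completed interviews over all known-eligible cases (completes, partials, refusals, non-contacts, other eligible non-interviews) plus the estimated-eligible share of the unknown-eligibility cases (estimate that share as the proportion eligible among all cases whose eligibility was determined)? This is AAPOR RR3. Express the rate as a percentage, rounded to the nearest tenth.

30.7%

Numerator: 44
Eligible (known): 44 + 7 + 40 + 24 + 9 = 124
e = 124 / (124 + 23) = 124 / 147 = 0.8435
Eligible share of unknowns: 0.8435 × 23 = 19.40
Denominator: 124 + 19.40 = 143.40
RR3 = 44 / 143.40 = 0.3068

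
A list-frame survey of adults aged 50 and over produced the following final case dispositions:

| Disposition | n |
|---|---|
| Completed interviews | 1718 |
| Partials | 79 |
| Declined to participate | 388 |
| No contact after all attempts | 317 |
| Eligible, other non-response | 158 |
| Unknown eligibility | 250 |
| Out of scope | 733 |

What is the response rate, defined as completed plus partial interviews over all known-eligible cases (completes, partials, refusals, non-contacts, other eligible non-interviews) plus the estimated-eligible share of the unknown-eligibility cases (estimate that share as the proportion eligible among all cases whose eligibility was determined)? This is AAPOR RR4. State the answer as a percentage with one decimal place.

62.9%

Num → 1718 + 79 = 1797
Eligible (known) → 1718 + 79 + 388 + 317 + 158 = 2660
e = 2660 / (2660 + 733) = 2660 / 3393 = 0.7840
e × U → 0.7840 × 250 = 196.00
Denom → 2660 + 196.00 = 2856.00
RR4 = 1797 / 2856.00 = 0.6292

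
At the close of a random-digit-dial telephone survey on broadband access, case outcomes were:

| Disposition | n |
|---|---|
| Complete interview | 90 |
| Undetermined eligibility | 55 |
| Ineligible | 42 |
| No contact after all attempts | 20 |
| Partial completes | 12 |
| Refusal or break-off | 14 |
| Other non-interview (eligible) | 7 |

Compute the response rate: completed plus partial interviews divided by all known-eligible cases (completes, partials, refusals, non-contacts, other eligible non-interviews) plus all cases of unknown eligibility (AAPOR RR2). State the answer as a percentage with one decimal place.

51.5%

Top → 90 + 12 = 102
Base → 90 + 12 + 14 + 20 + 7 + 55 = 198
RR2 = 102 / 198 = 0.5152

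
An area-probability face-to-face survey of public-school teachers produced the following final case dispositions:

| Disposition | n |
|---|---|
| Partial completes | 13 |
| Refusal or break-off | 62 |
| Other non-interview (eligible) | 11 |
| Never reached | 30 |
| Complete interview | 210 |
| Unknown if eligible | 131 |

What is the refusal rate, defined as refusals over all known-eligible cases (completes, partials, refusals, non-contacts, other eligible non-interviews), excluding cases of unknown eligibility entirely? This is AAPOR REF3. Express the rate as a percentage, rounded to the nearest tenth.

Top: 62
Denominator: 210 + 13 + 62 + 30 + 11 = 326
REF3 = 62 / 326 = 0.1902

19.0%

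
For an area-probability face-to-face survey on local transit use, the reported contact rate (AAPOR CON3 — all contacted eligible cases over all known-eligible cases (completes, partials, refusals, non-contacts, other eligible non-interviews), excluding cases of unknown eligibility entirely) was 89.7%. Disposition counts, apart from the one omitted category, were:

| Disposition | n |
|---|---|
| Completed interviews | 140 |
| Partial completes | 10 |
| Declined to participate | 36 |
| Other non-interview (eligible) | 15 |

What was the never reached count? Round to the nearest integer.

23

Numerator: 140 + 10 + 36 + 15 = 201
CON3 = 201 / D = 0.897
D = 201 / 0.897 = 224.1
Remaining denominator categories sum to 201
never reached = 224.1 − 201 ≈ 23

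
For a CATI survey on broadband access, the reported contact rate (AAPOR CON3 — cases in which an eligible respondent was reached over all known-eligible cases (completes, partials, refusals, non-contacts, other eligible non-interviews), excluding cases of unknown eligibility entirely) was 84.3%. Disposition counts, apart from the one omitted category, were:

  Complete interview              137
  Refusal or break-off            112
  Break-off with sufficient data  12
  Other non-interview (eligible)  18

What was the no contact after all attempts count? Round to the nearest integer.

52

Num: 137 + 12 + 112 + 18 = 279
CON3 = 279 / D = 0.843
D = 279 / 0.843 = 331.0
Remaining denominator categories sum to 279
no contact after all attempts = 331.0 − 279 ≈ 52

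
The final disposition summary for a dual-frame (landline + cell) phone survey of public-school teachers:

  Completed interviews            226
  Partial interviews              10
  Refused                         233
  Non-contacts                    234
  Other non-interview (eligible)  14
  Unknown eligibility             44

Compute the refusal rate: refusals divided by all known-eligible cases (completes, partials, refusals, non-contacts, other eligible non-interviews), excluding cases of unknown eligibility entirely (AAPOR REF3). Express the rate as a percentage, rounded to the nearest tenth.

Numerator = 233
Denominator = 226 + 10 + 233 + 234 + 14 = 717
REF3 = 233 / 717 = 0.3250

32.5%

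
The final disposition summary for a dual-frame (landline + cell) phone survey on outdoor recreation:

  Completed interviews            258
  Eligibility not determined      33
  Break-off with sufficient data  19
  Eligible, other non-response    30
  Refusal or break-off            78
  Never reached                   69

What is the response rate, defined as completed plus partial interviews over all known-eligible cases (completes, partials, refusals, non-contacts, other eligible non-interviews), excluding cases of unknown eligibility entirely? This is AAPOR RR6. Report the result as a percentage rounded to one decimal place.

61.0%

Num → 258 + 19 = 277
Base → 258 + 19 + 78 + 69 + 30 = 454
RR6 = 277 / 454 = 0.6101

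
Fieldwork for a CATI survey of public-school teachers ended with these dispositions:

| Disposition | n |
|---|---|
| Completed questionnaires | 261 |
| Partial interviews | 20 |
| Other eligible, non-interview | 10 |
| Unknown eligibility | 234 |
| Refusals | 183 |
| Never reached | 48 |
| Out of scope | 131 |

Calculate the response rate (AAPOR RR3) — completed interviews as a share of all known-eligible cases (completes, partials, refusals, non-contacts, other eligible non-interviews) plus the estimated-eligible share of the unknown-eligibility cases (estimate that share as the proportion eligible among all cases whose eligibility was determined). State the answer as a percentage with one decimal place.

36.8%

Numerator = 261
Determined eligible = 261 + 20 + 183 + 48 + 10 = 522
e = 522 / (522 + 131) = 522 / 653 = 0.7994
Estimated eligible among unknowns = 0.7994 × 234 = 187.06
Base = 522 + 187.06 = 709.06
RR3 = 261 / 709.06 = 0.3681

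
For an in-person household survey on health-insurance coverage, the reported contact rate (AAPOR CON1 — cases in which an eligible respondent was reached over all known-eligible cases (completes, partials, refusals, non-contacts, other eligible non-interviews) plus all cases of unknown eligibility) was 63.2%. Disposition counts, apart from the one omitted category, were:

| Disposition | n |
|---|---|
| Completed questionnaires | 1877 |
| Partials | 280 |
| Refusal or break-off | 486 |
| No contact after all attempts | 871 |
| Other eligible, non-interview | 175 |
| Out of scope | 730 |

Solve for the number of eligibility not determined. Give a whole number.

Numerator = 1877 + 280 + 486 + 175 = 2818
CON1 = 2818 / D = 0.632
D = 2818 / 0.632 = 4458.9
Remaining denominator categories sum to 3689
eligibility not determined = 4458.9 − 3689 ≈ 770

770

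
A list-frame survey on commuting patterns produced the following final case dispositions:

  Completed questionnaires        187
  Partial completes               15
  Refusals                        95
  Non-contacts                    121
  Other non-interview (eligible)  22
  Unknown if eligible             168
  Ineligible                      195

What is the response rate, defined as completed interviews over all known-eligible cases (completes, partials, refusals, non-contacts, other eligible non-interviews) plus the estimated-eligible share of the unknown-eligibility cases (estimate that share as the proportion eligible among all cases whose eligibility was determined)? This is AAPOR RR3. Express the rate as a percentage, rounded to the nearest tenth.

Top: 187
Eligible (known): 187 + 15 + 95 + 121 + 22 = 440
e = 440 / (440 + 195) = 440 / 635 = 0.6929
e × U: 0.6929 × 168 = 116.41
Denominator: 440 + 116.41 = 556.41
RR3 = 187 / 556.41 = 0.3361

33.6%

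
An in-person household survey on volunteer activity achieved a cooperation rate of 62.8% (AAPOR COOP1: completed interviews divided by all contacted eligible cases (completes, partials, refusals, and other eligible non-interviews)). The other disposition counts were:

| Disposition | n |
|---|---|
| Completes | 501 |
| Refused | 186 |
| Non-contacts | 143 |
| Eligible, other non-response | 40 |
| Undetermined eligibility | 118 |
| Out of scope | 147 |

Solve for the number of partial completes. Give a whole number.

COOP1 = 501 / D = 0.628
D = 501 / 0.628 = 797.8
Other denominator terms total 727
partial completes = 797.8 − 727 ≈ 71

71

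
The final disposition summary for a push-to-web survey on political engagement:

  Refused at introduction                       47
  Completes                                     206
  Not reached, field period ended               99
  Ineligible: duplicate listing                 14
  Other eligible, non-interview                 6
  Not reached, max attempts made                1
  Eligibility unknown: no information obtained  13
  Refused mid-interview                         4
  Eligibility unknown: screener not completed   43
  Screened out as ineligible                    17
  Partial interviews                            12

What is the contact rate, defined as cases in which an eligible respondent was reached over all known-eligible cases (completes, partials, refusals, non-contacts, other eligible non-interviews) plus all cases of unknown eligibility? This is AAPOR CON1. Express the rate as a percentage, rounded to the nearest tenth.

Refusals = 47 + 4 = 51
Non-contacts = 99 + 1 = 100
Eligibility not determined = 43 + 13 = 56
Not eligible = 17 + 14 = 31
Top: 206 + 12 + 51 + 6 = 275
Denominator: 206 + 12 + 51 + 100 + 6 + 56 = 431
CON1 = 275 / 431 = 0.6381

63.8%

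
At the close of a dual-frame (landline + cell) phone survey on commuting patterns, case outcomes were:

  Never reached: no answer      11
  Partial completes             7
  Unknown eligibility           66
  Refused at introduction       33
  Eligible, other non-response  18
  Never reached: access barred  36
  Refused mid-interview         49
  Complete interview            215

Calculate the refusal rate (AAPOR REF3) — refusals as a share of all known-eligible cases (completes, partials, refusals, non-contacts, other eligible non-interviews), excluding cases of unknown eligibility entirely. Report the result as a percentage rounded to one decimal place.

Refusal or break-off = 33 + 49 = 82
Never reached = 11 + 36 = 47
Top → 82
Denom → 215 + 7 + 82 + 47 + 18 = 369
REF3 = 82 / 369 = 0.2222

22.2%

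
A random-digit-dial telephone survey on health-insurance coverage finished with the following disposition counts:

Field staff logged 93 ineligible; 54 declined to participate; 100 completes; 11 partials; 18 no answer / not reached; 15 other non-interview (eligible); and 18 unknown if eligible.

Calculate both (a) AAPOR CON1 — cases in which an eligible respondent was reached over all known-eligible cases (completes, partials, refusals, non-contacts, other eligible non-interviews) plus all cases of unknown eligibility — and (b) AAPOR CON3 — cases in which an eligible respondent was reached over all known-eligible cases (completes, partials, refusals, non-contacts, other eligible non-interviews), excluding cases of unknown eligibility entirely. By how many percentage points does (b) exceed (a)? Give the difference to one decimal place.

Top → 100 + 11 + 54 + 15 = 180
Base → 100 + 11 + 54 + 18 + 15 + 18 = 216
CON1 = 180 / 216 = 0.8333
Base → 100 + 11 + 54 + 18 + 15 = 198
CON3 = 180 / 198 = 0.9091
Difference = 90.91 − 83.33 = 7.58 percentage points

7.6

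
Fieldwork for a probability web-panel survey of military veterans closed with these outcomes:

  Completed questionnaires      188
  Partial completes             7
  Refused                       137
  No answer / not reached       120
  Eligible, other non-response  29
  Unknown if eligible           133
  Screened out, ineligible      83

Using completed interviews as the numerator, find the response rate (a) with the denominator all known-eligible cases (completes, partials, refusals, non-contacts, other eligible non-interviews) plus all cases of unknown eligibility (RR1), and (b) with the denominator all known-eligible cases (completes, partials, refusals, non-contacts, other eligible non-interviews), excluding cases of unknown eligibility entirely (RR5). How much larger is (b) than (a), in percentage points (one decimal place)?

Top: 188
Base: 188 + 7 + 137 + 120 + 29 + 133 = 614
RR1 = 188 / 614 = 0.3062
Base: 188 + 7 + 137 + 120 + 29 = 481
RR5 = 188 / 481 = 0.3909
Difference = 39.09 − 30.62 = 8.47 percentage points

8.5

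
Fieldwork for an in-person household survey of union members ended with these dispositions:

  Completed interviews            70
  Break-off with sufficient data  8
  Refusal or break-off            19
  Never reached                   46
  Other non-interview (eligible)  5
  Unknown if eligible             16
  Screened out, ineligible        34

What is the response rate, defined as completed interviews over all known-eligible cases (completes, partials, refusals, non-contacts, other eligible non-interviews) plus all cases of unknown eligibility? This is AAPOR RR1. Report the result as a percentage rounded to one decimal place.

Num = 70
Denom = 70 + 8 + 19 + 46 + 5 + 16 = 164
RR1 = 70 / 164 = 0.4268

42.7%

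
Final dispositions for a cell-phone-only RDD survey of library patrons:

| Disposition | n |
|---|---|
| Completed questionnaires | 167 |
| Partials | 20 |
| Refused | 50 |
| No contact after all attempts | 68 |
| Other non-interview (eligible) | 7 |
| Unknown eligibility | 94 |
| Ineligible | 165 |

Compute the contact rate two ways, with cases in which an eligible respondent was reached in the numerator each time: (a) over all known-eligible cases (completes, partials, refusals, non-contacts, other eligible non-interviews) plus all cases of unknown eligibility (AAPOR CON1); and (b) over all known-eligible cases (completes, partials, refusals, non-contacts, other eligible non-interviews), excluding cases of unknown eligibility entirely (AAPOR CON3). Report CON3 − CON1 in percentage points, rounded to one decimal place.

18.1

Num: 167 + 20 + 50 + 7 = 244
Denom: 167 + 20 + 50 + 68 + 7 + 94 = 406
CON1 = 244 / 406 = 0.6010
Denom: 167 + 20 + 50 + 68 + 7 = 312
CON3 = 244 / 312 = 0.7821
Difference = 78.21 − 60.10 = 18.11 percentage points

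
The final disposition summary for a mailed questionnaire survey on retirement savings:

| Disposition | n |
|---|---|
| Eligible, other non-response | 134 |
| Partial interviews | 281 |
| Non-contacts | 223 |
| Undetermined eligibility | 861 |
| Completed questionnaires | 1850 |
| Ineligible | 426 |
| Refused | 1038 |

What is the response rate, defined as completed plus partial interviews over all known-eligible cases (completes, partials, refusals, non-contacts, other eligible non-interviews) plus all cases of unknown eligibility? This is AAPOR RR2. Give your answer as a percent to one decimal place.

48.6%

Numerator → 1850 + 281 = 2131
Denom → 1850 + 281 + 1038 + 223 + 134 + 861 = 4387
RR2 = 2131 / 4387 = 0.4858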